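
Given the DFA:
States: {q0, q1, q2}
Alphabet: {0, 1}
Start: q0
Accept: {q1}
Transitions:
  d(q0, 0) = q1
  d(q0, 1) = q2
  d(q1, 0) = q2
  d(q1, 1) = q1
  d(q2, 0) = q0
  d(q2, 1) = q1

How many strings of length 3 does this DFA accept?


Enumerating all length-3 strings:
  "000" -> q0 [reject]
  "001" -> q1 [accept]
  "010" -> q2 [reject]
  "011" -> q1 [accept]
  "100" -> q1 [accept]
  "101" -> q2 [reject]
  "110" -> q2 [reject]
  "111" -> q1 [accept]

4 out of 8


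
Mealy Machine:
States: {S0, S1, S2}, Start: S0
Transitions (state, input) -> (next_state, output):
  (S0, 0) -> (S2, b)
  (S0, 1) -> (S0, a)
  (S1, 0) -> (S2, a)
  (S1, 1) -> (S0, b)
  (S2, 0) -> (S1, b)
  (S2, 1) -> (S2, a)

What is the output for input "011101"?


Step-by-step:
  (S0, 0) -> (S2, b)
  (S2, 1) -> (S2, a)
  (S2, 1) -> (S2, a)
  (S2, 1) -> (S2, a)
  (S2, 0) -> (S1, b)
  (S1, 1) -> (S0, b)

"baaabb"


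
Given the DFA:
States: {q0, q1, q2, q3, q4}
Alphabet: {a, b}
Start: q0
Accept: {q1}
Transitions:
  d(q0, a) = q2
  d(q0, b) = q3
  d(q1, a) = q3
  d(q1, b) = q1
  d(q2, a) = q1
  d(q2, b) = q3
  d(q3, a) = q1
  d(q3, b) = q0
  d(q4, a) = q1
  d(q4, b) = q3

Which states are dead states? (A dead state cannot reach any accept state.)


Forward reachability from each state:
  q0 -> reaches accept state q1 (live)
  q1 -> reaches accept state q1 (live)
  q2 -> reaches accept state q1 (live)
  q3 -> reaches accept state q1 (live)
  q4 -> reaches accept state q1 (live)

None (all states can reach an accept state)


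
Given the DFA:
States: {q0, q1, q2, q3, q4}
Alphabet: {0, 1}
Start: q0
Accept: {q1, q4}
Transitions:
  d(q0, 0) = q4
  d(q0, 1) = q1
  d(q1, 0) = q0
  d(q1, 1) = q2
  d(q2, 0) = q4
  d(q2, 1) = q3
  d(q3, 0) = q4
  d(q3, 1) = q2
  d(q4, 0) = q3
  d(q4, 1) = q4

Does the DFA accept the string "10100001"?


Trace: q0 -> q1 -> q0 -> q1 -> q0 -> q4 -> q3 -> q4 -> q4
Final state: q4
Accept states: {q1, q4}

Yes, accepted (final state q4 is an accept state)


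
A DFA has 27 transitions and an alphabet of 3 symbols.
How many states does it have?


Each state has exactly one transition per symbol.
states = transitions / |alphabet| = 27 / 3 = 9

9


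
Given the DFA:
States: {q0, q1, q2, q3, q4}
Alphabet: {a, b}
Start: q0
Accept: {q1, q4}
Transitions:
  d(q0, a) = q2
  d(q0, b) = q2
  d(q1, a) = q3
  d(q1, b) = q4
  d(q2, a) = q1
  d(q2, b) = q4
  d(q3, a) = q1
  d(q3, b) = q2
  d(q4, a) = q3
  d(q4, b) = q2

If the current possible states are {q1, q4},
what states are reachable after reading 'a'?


Apply transition on 'a' from each current state:
  d(q1, a) = q3
  d(q4, a) = q3

{q3}


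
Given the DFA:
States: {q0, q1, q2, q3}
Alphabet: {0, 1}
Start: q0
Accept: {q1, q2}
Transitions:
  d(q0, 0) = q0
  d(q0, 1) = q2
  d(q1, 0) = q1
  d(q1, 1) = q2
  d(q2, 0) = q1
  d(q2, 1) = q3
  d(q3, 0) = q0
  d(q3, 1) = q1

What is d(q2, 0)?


Looking up transition d(q2, 0)

q1


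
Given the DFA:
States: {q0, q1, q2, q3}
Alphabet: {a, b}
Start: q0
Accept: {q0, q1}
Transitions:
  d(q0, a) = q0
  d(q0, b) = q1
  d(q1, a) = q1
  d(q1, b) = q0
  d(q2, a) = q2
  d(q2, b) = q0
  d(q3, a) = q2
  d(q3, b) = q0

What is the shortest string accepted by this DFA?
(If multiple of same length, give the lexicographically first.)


BFS by string length (lex-first path to each state shown):
  len 0: q0<-""
Found accept state at length 0.

"" (empty string)


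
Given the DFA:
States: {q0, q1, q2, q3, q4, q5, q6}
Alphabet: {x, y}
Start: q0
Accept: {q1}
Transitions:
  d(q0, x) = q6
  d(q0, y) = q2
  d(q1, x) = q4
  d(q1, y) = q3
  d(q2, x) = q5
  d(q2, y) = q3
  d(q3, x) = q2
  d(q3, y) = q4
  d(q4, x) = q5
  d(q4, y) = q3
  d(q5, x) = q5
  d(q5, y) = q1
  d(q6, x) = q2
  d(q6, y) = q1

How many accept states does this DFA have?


Accept states listed: {q1}
Counting: q1(1)

1


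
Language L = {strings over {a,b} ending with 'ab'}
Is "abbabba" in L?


last two symbols = 'ba'

No, "abbabba" is not in L


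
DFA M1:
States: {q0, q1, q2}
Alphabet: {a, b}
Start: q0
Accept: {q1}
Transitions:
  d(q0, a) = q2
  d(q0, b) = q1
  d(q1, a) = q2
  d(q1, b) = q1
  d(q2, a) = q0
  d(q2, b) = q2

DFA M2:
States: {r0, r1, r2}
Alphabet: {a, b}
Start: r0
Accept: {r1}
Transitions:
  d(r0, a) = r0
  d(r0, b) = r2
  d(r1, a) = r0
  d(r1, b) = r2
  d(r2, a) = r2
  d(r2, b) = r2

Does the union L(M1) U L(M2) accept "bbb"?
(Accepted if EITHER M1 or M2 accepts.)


M1: final=q1 accepted=True
M2: final=r2 accepted=False

Yes, union accepts


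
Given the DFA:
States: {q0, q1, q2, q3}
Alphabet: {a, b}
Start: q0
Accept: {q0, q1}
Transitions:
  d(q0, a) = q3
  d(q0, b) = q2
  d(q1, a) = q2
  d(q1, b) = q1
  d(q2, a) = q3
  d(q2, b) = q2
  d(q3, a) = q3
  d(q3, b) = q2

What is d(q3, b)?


Looking up transition d(q3, b)

q2


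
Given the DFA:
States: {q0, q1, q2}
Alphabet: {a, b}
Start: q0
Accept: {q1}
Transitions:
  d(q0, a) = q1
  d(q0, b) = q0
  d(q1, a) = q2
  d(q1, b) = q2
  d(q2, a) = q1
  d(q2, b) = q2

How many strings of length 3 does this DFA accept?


Enumerating all length-3 strings:
  "aaa" -> q1 [accept]
  "aab" -> q2 [reject]
  "aba" -> q1 [accept]
  "abb" -> q2 [reject]
  "baa" -> q2 [reject]
  "bab" -> q2 [reject]
  "bba" -> q1 [accept]
  "bbb" -> q0 [reject]

3 out of 8


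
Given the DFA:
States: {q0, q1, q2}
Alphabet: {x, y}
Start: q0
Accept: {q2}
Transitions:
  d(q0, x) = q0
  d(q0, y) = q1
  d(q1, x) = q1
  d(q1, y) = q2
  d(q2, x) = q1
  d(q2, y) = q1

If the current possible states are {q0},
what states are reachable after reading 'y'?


Apply transition on 'y' from each current state:
  d(q0, y) = q1

{q1}


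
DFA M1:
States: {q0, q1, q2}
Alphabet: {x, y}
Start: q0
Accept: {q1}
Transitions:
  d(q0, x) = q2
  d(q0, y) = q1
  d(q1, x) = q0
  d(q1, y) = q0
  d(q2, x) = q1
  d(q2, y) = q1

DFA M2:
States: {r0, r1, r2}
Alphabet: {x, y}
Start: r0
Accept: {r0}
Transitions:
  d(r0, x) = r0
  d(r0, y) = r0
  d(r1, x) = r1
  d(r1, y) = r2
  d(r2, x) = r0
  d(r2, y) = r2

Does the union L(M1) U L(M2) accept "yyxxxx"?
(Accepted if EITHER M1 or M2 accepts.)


M1: final=q2 accepted=False
M2: final=r0 accepted=True

Yes, union accepts


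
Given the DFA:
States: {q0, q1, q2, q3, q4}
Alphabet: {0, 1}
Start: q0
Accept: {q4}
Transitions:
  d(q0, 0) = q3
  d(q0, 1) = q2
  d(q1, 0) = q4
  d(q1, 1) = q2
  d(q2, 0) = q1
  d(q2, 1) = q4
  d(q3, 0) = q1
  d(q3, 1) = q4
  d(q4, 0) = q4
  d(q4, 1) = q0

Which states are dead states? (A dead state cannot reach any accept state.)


Forward reachability from each state:
  q0 -> reaches accept state q4 (live)
  q1 -> reaches accept state q4 (live)
  q2 -> reaches accept state q4 (live)
  q3 -> reaches accept state q4 (live)
  q4 -> reaches accept state q4 (live)

None (all states can reach an accept state)


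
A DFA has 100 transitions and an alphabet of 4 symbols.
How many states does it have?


Each state has exactly one transition per symbol.
states = transitions / |alphabet| = 100 / 4 = 25

25


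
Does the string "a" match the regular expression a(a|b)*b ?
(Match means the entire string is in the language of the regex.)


|string| = 1; first = 'a'; last = 'a'

No, "a" does not match a(a|b)*b


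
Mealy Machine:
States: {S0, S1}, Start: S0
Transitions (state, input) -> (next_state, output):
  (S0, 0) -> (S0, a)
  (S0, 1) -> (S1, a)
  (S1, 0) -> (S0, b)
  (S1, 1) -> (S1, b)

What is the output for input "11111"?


Step-by-step:
  (S0, 1) -> (S1, a)
  (S1, 1) -> (S1, b)
  (S1, 1) -> (S1, b)
  (S1, 1) -> (S1, b)
  (S1, 1) -> (S1, b)

"abbbb"


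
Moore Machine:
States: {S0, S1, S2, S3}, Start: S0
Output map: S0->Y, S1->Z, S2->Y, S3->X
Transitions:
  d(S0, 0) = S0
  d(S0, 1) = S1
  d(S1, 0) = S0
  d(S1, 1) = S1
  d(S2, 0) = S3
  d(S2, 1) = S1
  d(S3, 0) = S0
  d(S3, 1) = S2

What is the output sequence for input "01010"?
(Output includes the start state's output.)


Start: S0 (output Y)
  --0--> S0 (output Y)
  --1--> S1 (output Z)
  --0--> S0 (output Y)
  --1--> S1 (output Z)
  --0--> S0 (output Y)

"YYZYZY"


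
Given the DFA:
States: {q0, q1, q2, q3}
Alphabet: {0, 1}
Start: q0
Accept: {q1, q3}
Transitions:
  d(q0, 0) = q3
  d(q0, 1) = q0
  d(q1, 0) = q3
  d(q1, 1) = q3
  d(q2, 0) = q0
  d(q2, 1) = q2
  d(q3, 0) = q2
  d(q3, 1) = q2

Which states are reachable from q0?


BFS from q0:
  layer 0: {q0}
  layer 1: {q3}
  layer 2: {q2}

{q0, q2, q3}


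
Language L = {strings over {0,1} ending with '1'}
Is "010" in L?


last symbol = '0'

No, "010" is not in L


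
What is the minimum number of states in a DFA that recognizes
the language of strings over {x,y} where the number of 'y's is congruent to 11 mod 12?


States track (count of 'y') mod 12.
Need 12 states: one per remainder 0..11; accept = remainder 11.

12


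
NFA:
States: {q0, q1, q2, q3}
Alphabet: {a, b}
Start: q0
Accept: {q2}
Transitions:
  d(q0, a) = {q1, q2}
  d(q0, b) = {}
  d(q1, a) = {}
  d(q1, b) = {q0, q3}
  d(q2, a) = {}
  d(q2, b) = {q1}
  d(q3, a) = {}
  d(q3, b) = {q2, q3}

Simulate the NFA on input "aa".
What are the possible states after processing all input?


Start: {q0}
  --a--> {q1, q2}
  --a--> {}

{} (empty set, no valid transitions)


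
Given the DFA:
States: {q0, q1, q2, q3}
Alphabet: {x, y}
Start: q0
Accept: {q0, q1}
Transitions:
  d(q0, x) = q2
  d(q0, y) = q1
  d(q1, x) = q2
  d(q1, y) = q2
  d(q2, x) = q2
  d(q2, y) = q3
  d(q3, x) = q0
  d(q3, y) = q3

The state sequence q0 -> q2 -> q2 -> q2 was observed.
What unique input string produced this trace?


Trace back each transition to find the symbol:
  q0 --[x]--> q2
  q2 --[x]--> q2
  q2 --[x]--> q2

"xxx"


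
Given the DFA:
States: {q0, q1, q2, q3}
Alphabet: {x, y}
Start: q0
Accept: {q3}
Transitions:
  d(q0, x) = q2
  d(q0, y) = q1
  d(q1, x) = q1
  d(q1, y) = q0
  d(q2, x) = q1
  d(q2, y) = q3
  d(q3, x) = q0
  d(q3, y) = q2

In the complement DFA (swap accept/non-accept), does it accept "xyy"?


Trace: q0 -> q2 -> q3 -> q2
Final: q2
Original accept: {q3}
Complement: q2 is not in original accept

Yes, complement accepts (original rejects)


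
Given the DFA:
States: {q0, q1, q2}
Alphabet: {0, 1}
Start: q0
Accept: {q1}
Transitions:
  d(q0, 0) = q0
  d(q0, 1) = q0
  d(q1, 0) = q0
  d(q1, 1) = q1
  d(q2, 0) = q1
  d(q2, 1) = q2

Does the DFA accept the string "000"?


Trace: q0 -> q0 -> q0 -> q0
Final state: q0
Accept states: {q1}

No, rejected (final state q0 is not an accept state)


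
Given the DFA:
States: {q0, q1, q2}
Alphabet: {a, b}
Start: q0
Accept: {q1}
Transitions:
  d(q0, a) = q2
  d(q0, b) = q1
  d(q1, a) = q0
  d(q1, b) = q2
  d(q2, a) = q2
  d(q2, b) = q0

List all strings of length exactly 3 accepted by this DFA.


All strings of length 3: 8 total
Accepted: 2

"abb", "bab"


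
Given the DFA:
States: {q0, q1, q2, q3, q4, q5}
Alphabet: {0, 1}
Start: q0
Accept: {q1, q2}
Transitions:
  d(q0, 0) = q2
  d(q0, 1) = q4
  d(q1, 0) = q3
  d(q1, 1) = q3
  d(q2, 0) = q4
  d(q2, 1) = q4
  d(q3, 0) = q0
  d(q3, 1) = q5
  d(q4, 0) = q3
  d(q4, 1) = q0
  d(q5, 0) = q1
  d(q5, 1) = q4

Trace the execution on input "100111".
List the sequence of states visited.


Input: 100111
d(q0, 1) = q4
d(q4, 0) = q3
d(q3, 0) = q0
d(q0, 1) = q4
d(q4, 1) = q0
d(q0, 1) = q4


q0 -> q4 -> q3 -> q0 -> q4 -> q0 -> q4


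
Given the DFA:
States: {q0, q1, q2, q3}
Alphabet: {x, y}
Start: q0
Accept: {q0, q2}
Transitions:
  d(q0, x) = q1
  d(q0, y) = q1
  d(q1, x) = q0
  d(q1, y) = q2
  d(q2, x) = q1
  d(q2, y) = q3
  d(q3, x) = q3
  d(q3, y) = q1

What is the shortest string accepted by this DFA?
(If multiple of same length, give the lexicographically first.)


BFS by string length (lex-first path to each state shown):
  len 0: q0<-""
Found accept state at length 0.

"" (empty string)


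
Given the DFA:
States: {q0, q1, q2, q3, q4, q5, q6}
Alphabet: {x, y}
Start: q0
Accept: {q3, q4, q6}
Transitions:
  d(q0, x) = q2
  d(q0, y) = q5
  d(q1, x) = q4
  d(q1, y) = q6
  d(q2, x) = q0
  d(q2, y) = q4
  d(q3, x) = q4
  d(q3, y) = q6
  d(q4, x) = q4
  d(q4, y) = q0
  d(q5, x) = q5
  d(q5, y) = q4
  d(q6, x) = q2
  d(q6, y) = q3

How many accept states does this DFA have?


Accept states listed: {q3, q4, q6}
Counting: q3(1) q4(2) q6(3)

3


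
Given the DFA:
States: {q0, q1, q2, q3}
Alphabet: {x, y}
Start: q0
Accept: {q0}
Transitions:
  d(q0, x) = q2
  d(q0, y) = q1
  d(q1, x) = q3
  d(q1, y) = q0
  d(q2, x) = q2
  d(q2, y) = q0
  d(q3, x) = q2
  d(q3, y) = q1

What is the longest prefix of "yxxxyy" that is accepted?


Run the DFA, marking each prefix where the state is accepting:
  "" -> q0 [accept]
  "y" -> q1 [reject]
  "yx" -> q3 [reject]
  "yxx" -> q2 [reject]
  "yxxx" -> q2 [reject]
  "yxxxy" -> q0 [accept]
  "yxxxyy" -> q1 [reject]

"yxxxy"


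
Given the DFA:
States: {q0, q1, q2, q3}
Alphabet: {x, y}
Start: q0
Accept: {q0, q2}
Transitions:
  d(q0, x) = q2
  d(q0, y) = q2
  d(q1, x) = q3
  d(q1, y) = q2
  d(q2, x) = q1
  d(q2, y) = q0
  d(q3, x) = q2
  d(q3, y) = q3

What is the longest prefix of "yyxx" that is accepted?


Run the DFA, marking each prefix where the state is accepting:
  "" -> q0 [accept]
  "y" -> q2 [accept]
  "yy" -> q0 [accept]
  "yyx" -> q2 [accept]
  "yyxx" -> q1 [reject]

"yyx"


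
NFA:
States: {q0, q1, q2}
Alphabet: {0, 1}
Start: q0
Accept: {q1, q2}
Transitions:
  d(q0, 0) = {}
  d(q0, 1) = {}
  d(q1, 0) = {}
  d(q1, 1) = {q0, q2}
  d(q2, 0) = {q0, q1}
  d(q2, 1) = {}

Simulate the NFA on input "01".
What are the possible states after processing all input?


Start: {q0}
  --0--> {}
  --1--> {}

{} (empty set, no valid transitions)


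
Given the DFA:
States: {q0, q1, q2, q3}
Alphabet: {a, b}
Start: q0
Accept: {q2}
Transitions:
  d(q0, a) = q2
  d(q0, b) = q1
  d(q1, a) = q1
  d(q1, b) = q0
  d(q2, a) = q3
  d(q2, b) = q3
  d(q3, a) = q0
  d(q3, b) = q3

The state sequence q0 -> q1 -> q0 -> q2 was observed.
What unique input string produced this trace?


Trace back each transition to find the symbol:
  q0 --[b]--> q1
  q1 --[b]--> q0
  q0 --[a]--> q2

"bba"


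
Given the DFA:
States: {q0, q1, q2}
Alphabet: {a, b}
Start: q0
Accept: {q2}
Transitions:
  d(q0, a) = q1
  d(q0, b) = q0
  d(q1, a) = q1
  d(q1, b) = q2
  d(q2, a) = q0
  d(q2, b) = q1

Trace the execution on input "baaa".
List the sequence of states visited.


Input: baaa
d(q0, b) = q0
d(q0, a) = q1
d(q1, a) = q1
d(q1, a) = q1


q0 -> q0 -> q1 -> q1 -> q1


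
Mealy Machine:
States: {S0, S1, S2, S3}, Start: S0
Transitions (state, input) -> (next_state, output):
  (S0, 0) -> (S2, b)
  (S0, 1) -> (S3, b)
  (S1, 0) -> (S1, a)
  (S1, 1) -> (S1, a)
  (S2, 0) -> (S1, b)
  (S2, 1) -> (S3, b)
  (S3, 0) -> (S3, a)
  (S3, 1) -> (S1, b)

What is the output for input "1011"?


Step-by-step:
  (S0, 1) -> (S3, b)
  (S3, 0) -> (S3, a)
  (S3, 1) -> (S1, b)
  (S1, 1) -> (S1, a)

"baba"


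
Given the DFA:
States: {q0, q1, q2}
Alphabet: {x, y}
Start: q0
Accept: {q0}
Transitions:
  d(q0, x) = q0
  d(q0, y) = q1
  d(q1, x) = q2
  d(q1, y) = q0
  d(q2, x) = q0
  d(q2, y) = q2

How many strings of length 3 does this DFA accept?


Enumerating all length-3 strings:
  "xxx" -> q0 [accept]
  "xxy" -> q1 [reject]
  "xyx" -> q2 [reject]
  "xyy" -> q0 [accept]
  "yxx" -> q0 [accept]
  "yxy" -> q2 [reject]
  "yyx" -> q0 [accept]
  "yyy" -> q1 [reject]

4 out of 8


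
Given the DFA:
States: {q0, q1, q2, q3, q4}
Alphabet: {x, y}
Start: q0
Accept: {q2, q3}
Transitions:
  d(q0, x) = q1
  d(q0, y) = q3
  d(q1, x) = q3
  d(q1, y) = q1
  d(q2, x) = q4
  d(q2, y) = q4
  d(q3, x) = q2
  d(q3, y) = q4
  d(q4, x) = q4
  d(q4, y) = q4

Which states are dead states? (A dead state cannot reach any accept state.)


Forward reachability from each state:
  q0 -> reaches accept state q2 (live)
  q1 -> reaches accept state q2 (live)
  q2 -> reaches accept state q2 (live)
  q3 -> reaches accept state q2 (live)
  q4 -> reaches {q4}, no accept state (dead)

{q4}


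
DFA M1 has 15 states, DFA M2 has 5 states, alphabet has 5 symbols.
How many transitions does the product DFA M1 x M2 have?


Product DFA has 15 * 5 = 75 states.
Each has 5 transitions: 75 * 5 = 375

375


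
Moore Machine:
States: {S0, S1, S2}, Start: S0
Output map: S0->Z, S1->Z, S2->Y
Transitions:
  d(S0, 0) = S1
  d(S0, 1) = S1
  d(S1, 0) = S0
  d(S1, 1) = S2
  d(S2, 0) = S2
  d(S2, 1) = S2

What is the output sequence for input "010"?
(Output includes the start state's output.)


Start: S0 (output Z)
  --0--> S1 (output Z)
  --1--> S2 (output Y)
  --0--> S2 (output Y)

"ZZYY"


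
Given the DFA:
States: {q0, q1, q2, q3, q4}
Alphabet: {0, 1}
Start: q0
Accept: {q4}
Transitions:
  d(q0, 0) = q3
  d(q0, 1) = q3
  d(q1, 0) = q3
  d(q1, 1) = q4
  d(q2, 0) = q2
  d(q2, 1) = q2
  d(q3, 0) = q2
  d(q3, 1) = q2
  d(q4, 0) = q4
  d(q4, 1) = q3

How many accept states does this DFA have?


Accept states listed: {q4}
Counting: q4(1)

1


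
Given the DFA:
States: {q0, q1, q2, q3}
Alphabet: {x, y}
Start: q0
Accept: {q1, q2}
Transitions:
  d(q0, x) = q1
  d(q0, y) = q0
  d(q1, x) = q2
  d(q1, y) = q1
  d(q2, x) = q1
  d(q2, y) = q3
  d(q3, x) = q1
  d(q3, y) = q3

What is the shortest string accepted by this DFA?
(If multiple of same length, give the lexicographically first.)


BFS by string length (lex-first path to each state shown):
  len 0: q0<-""
  len 1: q0<-"y", q1<-"x"
Found accept state at length 1.

"x"


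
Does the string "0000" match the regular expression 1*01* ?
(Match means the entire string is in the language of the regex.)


|string| = 4; first = '0'; last = '0'

No, "0000" does not match 1*01*


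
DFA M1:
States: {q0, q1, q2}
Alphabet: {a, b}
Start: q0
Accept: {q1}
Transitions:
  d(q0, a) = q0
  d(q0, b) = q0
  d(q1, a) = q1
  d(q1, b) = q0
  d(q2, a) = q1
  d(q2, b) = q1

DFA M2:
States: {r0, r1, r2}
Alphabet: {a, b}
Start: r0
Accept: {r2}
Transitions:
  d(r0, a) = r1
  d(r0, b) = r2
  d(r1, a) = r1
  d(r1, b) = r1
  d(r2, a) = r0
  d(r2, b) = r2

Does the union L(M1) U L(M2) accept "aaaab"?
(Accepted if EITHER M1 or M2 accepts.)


M1: final=q0 accepted=False
M2: final=r1 accepted=False

No, union rejects (neither accepts)


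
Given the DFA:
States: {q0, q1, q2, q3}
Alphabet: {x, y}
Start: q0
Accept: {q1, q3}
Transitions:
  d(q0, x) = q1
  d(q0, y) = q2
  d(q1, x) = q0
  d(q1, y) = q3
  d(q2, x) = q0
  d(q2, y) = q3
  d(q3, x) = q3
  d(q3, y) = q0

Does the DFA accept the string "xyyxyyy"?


Trace: q0 -> q1 -> q3 -> q0 -> q1 -> q3 -> q0 -> q2
Final state: q2
Accept states: {q1, q3}

No, rejected (final state q2 is not an accept state)


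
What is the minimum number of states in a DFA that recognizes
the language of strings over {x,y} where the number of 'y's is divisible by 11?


States track (count of 'y') mod 11.
Need 11 states: one per remainder 0..10; accept = remainder 0.

11


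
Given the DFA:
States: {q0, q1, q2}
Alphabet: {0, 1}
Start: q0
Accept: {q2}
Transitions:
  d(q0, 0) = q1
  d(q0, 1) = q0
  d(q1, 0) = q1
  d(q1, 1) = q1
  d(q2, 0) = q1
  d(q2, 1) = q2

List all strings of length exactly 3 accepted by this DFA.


All strings of length 3: 8 total
Accepted: 0

None


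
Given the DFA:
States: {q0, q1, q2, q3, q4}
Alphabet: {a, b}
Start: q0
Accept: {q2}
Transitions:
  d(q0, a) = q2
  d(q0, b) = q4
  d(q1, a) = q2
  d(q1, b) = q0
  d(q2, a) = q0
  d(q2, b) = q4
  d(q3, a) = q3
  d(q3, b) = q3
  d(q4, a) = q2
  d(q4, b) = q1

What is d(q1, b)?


Looking up transition d(q1, b)

q0


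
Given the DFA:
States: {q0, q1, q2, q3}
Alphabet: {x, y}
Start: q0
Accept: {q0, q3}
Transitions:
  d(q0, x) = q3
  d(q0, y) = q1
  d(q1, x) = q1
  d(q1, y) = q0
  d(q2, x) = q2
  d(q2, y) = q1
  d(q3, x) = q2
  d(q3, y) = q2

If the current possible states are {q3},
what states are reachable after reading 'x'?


Apply transition on 'x' from each current state:
  d(q3, x) = q2

{q2}


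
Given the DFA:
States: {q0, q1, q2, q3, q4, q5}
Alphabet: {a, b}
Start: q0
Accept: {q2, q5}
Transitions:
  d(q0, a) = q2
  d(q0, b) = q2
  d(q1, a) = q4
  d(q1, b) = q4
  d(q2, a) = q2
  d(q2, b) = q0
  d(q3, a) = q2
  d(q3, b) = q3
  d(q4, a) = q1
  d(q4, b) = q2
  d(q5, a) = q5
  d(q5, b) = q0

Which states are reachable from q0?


BFS from q0:
  layer 0: {q0}
  layer 1: {q2}

{q0, q2}


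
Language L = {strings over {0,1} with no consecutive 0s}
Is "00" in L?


'00' occurs at index 0

No, "00" is not in L


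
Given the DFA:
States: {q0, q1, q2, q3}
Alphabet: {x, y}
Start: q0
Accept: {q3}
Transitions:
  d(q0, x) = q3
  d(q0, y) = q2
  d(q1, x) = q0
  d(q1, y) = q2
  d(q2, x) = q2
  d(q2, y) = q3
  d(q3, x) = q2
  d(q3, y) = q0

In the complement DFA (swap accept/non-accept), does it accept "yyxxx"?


Trace: q0 -> q2 -> q3 -> q2 -> q2 -> q2
Final: q2
Original accept: {q3}
Complement: q2 is not in original accept

Yes, complement accepts (original rejects)


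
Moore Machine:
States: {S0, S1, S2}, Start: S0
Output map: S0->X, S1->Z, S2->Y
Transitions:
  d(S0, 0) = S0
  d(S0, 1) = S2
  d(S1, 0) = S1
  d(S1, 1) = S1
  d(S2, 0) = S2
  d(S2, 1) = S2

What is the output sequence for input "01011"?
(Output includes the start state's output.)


Start: S0 (output X)
  --0--> S0 (output X)
  --1--> S2 (output Y)
  --0--> S2 (output Y)
  --1--> S2 (output Y)
  --1--> S2 (output Y)

"XXYYYY"


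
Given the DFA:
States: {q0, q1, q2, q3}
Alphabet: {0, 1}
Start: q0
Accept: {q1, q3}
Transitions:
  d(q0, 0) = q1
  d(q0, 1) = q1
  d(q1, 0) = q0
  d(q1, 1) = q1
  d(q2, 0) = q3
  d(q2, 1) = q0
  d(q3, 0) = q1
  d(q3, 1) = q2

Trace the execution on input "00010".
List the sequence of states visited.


Input: 00010
d(q0, 0) = q1
d(q1, 0) = q0
d(q0, 0) = q1
d(q1, 1) = q1
d(q1, 0) = q0


q0 -> q1 -> q0 -> q1 -> q1 -> q0


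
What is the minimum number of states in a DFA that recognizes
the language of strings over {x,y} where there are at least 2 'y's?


States: count = 0, 1, ..., 1, and a final '>= 2' state.
Total: 2 + 1 = 3. Accept = '>= 2' state.

3


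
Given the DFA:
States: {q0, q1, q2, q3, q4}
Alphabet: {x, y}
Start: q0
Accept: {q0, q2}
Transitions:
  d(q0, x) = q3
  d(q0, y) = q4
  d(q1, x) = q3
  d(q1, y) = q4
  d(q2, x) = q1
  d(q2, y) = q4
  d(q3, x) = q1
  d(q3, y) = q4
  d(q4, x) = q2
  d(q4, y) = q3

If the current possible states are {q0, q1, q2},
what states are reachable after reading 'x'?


Apply transition on 'x' from each current state:
  d(q0, x) = q3
  d(q1, x) = q3
  d(q2, x) = q1

{q1, q3}


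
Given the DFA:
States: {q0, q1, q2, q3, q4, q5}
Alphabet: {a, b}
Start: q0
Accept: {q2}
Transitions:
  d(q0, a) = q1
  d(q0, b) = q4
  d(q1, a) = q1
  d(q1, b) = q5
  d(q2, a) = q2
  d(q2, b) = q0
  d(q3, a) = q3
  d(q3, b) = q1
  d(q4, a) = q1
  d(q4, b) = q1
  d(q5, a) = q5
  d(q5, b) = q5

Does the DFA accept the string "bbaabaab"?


Trace: q0 -> q4 -> q1 -> q1 -> q1 -> q5 -> q5 -> q5 -> q5
Final state: q5
Accept states: {q2}

No, rejected (final state q5 is not an accept state)


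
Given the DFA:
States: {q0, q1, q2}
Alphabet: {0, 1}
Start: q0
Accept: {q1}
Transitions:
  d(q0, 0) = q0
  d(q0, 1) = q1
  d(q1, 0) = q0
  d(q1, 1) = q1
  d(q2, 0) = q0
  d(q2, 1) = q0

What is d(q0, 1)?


Looking up transition d(q0, 1)

q1


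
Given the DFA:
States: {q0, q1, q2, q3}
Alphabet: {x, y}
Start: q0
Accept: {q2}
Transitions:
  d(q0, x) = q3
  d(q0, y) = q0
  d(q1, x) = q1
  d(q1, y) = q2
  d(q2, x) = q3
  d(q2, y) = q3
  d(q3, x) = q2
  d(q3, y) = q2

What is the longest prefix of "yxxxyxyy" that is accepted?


Run the DFA, marking each prefix where the state is accepting:
  "" -> q0 [reject]
  "y" -> q0 [reject]
  "yx" -> q3 [reject]
  "yxx" -> q2 [accept]
  "yxxx" -> q3 [reject]
  "yxxxy" -> q2 [accept]
  "yxxxyx" -> q3 [reject]
  "yxxxyxy" -> q2 [accept]
  "yxxxyxyy" -> q3 [reject]

"yxxxyxy"


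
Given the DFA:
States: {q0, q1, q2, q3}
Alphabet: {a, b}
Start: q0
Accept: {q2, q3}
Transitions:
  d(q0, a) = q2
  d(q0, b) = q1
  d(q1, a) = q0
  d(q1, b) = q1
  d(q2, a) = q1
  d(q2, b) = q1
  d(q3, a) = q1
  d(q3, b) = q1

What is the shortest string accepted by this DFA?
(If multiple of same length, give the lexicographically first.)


BFS by string length (lex-first path to each state shown):
  len 0: q0<-""
  len 1: q1<-"b", q2<-"a"
Found accept state at length 1.

"a"


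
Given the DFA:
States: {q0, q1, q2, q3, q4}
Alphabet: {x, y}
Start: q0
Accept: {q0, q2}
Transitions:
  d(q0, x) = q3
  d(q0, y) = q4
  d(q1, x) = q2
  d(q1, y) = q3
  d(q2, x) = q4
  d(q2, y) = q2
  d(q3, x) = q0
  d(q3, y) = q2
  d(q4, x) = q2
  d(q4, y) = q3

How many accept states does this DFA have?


Accept states listed: {q0, q2}
Counting: q0(1) q2(2)

2


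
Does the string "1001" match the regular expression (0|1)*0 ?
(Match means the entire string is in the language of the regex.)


|string| = 4; first = '1'; last = '1'

No, "1001" does not match (0|1)*0


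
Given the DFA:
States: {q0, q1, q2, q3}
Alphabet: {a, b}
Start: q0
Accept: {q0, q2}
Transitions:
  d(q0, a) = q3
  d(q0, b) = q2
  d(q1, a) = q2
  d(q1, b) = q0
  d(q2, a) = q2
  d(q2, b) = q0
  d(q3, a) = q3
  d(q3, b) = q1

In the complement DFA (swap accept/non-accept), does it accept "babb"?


Trace: q0 -> q2 -> q2 -> q0 -> q2
Final: q2
Original accept: {q0, q2}
Complement: q2 is in original accept

No, complement rejects (original accepts)


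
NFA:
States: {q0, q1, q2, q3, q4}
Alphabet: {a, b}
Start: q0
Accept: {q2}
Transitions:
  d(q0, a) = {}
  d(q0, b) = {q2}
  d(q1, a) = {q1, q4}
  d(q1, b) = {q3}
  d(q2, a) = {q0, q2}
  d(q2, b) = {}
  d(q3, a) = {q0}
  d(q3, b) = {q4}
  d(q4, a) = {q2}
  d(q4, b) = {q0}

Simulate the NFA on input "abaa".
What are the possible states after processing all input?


Start: {q0}
  --a--> {}
  --b--> {}
  --a--> {}
  --a--> {}

{} (empty set, no valid transitions)


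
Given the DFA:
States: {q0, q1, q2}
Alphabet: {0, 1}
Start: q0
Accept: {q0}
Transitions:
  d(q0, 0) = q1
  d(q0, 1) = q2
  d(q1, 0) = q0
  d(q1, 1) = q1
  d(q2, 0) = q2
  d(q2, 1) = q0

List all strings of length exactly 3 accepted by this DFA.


All strings of length 3: 8 total
Accepted: 2

"010", "101"


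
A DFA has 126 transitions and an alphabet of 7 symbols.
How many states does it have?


Each state has exactly one transition per symbol.
states = transitions / |alphabet| = 126 / 7 = 18

18


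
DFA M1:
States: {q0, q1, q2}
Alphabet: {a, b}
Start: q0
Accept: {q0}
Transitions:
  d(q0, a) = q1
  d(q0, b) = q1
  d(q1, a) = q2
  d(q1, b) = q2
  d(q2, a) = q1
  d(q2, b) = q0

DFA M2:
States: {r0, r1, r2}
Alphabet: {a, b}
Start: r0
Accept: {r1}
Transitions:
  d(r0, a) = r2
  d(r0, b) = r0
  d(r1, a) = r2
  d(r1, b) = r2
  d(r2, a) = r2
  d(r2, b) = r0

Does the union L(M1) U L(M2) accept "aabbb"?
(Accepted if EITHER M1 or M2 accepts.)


M1: final=q2 accepted=False
M2: final=r0 accepted=False

No, union rejects (neither accepts)


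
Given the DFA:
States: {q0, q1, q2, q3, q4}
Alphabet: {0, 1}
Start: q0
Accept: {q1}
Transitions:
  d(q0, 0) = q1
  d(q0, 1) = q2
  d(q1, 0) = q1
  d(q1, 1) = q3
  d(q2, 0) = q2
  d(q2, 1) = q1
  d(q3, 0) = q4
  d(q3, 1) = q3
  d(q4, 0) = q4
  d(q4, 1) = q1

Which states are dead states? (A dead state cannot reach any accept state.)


Forward reachability from each state:
  q0 -> reaches accept state q1 (live)
  q1 -> reaches accept state q1 (live)
  q2 -> reaches accept state q1 (live)
  q3 -> reaches accept state q1 (live)
  q4 -> reaches accept state q1 (live)

None (all states can reach an accept state)


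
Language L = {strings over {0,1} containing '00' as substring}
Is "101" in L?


'00' does not occur

No, "101" is not in L


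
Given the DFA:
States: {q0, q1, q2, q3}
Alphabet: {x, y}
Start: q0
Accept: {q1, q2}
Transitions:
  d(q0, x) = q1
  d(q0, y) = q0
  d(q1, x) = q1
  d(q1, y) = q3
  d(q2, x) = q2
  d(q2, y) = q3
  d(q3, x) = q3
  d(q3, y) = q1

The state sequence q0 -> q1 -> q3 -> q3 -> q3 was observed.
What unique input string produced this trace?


Trace back each transition to find the symbol:
  q0 --[x]--> q1
  q1 --[y]--> q3
  q3 --[x]--> q3
  q3 --[x]--> q3

"xyxx"


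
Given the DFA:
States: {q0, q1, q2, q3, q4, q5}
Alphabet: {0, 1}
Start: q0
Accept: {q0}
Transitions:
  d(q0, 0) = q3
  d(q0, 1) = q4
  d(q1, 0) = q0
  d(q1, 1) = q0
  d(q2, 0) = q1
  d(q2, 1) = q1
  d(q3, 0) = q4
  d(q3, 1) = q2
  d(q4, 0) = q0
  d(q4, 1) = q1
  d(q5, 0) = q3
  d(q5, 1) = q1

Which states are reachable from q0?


BFS from q0:
  layer 0: {q0}
  layer 1: {q3, q4}
  layer 2: {q1, q2}

{q0, q1, q2, q3, q4}


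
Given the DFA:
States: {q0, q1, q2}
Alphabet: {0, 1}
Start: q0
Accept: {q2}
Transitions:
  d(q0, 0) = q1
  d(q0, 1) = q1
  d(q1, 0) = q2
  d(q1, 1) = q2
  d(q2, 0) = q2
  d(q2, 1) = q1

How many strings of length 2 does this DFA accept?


Enumerating all length-2 strings:
  "00" -> q2 [accept]
  "01" -> q2 [accept]
  "10" -> q2 [accept]
  "11" -> q2 [accept]

4 out of 4


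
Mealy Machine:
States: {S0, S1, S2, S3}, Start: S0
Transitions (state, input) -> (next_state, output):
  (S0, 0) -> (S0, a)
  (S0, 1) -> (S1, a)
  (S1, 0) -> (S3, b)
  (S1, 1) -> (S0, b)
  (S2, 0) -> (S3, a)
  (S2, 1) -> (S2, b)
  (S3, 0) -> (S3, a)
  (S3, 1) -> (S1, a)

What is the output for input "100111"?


Step-by-step:
  (S0, 1) -> (S1, a)
  (S1, 0) -> (S3, b)
  (S3, 0) -> (S3, a)
  (S3, 1) -> (S1, a)
  (S1, 1) -> (S0, b)
  (S0, 1) -> (S1, a)

"abaaba"


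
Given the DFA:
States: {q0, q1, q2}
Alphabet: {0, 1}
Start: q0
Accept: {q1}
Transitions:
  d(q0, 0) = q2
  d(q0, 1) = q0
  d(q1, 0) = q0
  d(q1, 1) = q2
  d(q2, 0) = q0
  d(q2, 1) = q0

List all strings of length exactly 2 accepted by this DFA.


All strings of length 2: 4 total
Accepted: 0

None


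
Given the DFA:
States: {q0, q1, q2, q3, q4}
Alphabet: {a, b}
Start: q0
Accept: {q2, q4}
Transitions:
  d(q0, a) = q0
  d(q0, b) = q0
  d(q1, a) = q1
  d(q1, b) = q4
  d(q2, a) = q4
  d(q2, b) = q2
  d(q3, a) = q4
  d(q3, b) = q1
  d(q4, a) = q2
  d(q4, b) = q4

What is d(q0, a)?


Looking up transition d(q0, a)

q0


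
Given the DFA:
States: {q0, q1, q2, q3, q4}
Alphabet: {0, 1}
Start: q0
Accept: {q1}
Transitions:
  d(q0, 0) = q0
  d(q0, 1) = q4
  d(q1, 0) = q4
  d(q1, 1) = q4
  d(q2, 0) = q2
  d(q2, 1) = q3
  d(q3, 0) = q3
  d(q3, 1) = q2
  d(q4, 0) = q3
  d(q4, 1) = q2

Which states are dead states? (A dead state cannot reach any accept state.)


Forward reachability from each state:
  q0 -> reaches {q0, q2, q3, q4}, no accept state (dead)
  q1 -> reaches accept state q1 (live)
  q2 -> reaches {q2, q3}, no accept state (dead)
  q3 -> reaches {q2, q3}, no accept state (dead)
  q4 -> reaches {q2, q3, q4}, no accept state (dead)

{q0, q2, q3, q4}


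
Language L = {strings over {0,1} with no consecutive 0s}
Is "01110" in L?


'00' does not occur

Yes, "01110" is in L


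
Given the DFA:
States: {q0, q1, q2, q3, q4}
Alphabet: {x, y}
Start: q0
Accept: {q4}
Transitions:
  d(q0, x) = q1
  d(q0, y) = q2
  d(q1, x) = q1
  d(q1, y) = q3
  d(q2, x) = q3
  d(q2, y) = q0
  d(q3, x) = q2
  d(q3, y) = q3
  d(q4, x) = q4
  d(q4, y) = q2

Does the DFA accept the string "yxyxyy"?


Trace: q0 -> q2 -> q3 -> q3 -> q2 -> q0 -> q2
Final state: q2
Accept states: {q4}

No, rejected (final state q2 is not an accept state)


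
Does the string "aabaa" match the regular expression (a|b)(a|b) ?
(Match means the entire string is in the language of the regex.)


|string| = 5; first = 'a'; last = 'a'

No, "aabaa" does not match (a|b)(a|b)


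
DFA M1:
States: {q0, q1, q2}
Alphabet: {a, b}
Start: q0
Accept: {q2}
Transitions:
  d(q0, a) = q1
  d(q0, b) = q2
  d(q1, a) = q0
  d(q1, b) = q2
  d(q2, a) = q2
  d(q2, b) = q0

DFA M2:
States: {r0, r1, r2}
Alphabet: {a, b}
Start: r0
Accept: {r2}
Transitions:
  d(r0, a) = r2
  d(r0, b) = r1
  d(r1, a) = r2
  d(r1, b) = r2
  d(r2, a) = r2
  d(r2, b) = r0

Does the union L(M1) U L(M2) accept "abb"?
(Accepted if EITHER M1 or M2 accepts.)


M1: final=q0 accepted=False
M2: final=r1 accepted=False

No, union rejects (neither accepts)


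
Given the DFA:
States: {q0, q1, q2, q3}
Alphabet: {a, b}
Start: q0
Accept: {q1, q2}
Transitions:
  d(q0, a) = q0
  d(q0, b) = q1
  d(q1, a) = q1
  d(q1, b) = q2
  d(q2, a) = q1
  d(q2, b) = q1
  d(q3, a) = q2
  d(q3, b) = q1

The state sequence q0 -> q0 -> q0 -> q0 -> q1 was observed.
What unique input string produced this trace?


Trace back each transition to find the symbol:
  q0 --[a]--> q0
  q0 --[a]--> q0
  q0 --[a]--> q0
  q0 --[b]--> q1

"aaab"


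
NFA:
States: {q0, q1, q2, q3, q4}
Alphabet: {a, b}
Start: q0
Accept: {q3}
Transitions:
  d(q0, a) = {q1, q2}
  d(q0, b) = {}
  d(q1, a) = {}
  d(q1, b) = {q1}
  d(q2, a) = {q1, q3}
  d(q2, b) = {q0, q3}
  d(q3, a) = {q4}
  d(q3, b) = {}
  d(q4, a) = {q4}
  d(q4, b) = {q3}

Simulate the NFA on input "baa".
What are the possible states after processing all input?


Start: {q0}
  --b--> {}
  --a--> {}
  --a--> {}

{} (empty set, no valid transitions)


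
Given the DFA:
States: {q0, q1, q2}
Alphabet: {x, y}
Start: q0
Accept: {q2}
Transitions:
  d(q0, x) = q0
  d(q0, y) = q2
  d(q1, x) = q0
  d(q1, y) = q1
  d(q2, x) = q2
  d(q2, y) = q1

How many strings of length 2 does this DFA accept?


Enumerating all length-2 strings:
  "xx" -> q0 [reject]
  "xy" -> q2 [accept]
  "yx" -> q2 [accept]
  "yy" -> q1 [reject]

2 out of 4


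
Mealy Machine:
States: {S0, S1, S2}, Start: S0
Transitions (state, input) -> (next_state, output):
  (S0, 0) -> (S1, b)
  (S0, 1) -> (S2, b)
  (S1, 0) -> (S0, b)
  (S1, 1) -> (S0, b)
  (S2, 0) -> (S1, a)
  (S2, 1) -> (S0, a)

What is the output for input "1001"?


Step-by-step:
  (S0, 1) -> (S2, b)
  (S2, 0) -> (S1, a)
  (S1, 0) -> (S0, b)
  (S0, 1) -> (S2, b)

"babb"


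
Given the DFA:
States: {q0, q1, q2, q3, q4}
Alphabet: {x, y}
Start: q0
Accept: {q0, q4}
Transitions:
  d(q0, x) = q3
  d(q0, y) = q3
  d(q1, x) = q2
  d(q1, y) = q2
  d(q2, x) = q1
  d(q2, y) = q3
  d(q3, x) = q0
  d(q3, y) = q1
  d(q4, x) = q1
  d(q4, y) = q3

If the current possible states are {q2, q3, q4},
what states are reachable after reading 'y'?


Apply transition on 'y' from each current state:
  d(q2, y) = q3
  d(q3, y) = q1
  d(q4, y) = q3

{q1, q3}


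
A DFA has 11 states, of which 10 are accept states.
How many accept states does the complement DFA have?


Complement swaps accept and non-accept states.
11 - 10 = 1

1


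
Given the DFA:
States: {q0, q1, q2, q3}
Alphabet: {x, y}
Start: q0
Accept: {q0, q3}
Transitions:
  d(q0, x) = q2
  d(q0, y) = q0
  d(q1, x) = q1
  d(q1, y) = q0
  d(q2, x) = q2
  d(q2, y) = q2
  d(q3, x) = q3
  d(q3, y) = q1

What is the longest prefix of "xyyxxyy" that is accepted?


Run the DFA, marking each prefix where the state is accepting:
  "" -> q0 [accept]
  "x" -> q2 [reject]
  "xy" -> q2 [reject]
  "xyy" -> q2 [reject]
  "xyyx" -> q2 [reject]
  "xyyxx" -> q2 [reject]
  "xyyxxy" -> q2 [reject]
  "xyyxxyy" -> q2 [reject]

""


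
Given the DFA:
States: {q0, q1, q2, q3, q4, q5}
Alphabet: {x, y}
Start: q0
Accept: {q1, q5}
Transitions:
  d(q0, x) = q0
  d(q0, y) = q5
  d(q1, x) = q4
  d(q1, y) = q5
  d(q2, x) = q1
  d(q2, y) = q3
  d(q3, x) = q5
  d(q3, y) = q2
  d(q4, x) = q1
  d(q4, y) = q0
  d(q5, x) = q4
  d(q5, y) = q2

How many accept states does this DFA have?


Accept states listed: {q1, q5}
Counting: q1(1) q5(2)

2


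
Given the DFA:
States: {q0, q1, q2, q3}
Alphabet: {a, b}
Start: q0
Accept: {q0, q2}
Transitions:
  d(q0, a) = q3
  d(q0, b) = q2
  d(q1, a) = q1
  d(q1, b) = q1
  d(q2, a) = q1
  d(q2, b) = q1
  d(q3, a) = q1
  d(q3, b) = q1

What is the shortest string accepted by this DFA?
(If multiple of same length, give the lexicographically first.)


BFS by string length (lex-first path to each state shown):
  len 0: q0<-""
Found accept state at length 0.

"" (empty string)


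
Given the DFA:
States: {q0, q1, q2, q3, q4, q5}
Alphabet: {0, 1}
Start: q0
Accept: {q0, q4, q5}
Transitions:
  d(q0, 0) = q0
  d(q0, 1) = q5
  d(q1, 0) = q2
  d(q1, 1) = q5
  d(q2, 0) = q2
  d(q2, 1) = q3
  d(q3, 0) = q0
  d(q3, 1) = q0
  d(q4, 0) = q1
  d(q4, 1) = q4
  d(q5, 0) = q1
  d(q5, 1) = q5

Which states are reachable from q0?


BFS from q0:
  layer 0: {q0}
  layer 1: {q5}
  layer 2: {q1}
  layer 3: {q2}
  layer 4: {q3}

{q0, q1, q2, q3, q5}


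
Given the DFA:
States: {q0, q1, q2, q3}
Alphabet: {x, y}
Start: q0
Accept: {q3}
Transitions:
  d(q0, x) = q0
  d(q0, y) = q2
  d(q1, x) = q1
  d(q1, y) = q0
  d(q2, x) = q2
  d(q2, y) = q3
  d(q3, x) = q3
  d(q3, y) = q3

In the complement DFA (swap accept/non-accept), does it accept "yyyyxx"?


Trace: q0 -> q2 -> q3 -> q3 -> q3 -> q3 -> q3
Final: q3
Original accept: {q3}
Complement: q3 is in original accept

No, complement rejects (original accepts)


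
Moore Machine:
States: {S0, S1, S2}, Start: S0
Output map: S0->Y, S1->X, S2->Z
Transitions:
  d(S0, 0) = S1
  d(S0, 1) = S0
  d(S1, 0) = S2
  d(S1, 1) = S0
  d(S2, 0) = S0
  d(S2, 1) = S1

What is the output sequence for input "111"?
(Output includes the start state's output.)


Start: S0 (output Y)
  --1--> S0 (output Y)
  --1--> S0 (output Y)
  --1--> S0 (output Y)

"YYYY"


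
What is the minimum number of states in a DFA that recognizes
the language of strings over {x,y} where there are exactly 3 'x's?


States: count = 0, 1, ..., 3 (that's 4 states), plus a dead state for count > 3.
Total: 4 + 1 = 5. Accept = count-3 state.

5


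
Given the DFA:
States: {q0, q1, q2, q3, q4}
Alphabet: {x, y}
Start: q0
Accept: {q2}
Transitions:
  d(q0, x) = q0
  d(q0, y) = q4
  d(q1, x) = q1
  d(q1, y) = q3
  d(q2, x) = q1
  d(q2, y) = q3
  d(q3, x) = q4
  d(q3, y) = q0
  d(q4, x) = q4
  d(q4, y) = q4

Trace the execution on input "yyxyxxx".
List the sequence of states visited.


Input: yyxyxxx
d(q0, y) = q4
d(q4, y) = q4
d(q4, x) = q4
d(q4, y) = q4
d(q4, x) = q4
d(q4, x) = q4
d(q4, x) = q4


q0 -> q4 -> q4 -> q4 -> q4 -> q4 -> q4 -> q4


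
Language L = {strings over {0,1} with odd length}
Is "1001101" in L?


length = 7; 7 mod 2 = 1

Yes, "1001101" is in L


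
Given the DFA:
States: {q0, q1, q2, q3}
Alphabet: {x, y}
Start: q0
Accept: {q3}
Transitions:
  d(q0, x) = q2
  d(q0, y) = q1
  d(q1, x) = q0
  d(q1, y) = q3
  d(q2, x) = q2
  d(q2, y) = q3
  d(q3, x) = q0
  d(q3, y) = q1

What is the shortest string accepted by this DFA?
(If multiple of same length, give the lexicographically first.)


BFS by string length (lex-first path to each state shown):
  len 0: q0<-""
  len 1: q1<-"y", q2<-"x"
  len 2: q0<-"yx", q2<-"xx", q3<-"xy"
Found accept state at length 2.

"xy"


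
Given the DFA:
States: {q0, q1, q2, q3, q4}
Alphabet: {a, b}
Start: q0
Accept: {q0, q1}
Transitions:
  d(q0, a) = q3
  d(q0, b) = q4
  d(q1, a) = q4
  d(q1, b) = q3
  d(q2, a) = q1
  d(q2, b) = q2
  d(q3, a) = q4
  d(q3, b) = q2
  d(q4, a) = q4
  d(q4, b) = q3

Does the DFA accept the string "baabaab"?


Trace: q0 -> q4 -> q4 -> q4 -> q3 -> q4 -> q4 -> q3
Final state: q3
Accept states: {q0, q1}

No, rejected (final state q3 is not an accept state)


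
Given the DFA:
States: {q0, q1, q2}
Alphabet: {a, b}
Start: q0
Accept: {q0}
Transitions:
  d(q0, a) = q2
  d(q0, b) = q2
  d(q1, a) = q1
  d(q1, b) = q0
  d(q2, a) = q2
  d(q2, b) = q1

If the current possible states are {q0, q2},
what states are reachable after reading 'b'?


Apply transition on 'b' from each current state:
  d(q0, b) = q2
  d(q2, b) = q1

{q1, q2}


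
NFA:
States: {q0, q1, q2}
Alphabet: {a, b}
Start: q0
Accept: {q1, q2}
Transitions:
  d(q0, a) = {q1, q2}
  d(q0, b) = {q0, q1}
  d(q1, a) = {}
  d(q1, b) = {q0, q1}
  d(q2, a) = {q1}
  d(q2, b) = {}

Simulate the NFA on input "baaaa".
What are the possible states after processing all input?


Start: {q0}
  --b--> {q0, q1}
  --a--> {q1, q2}
  --a--> {q1}
  --a--> {}
  --a--> {}

{} (empty set, no valid transitions)


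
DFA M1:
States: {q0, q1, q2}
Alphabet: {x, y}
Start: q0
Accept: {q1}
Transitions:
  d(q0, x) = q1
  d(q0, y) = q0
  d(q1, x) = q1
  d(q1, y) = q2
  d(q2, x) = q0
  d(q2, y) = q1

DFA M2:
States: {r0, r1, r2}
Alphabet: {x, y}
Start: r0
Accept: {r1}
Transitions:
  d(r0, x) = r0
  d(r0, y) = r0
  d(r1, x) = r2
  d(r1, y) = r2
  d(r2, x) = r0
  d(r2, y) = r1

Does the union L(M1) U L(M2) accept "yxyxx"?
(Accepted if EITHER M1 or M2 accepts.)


M1: final=q1 accepted=True
M2: final=r0 accepted=False

Yes, union accepts
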